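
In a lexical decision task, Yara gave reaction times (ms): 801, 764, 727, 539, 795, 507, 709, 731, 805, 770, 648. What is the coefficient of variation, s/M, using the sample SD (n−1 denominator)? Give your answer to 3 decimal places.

0.145

n = 11, Σ = 7796, M = 708.7273
Σ(x−M)² = 106054.182; s = √(106054.182/10) = 102.9826
CV = 102.9826 / 708.7273 = 0.14531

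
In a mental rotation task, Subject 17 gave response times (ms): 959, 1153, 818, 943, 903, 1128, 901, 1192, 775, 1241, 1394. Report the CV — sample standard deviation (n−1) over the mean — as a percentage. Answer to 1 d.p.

n = 11, Σ = 11407, M = 1037.0000
Σ(x−M)² = 382804.000; s = √(382804.000/10) = 195.6538
CV = 195.6538 / 1037.0000 = 0.18867 = 18.867%

18.9%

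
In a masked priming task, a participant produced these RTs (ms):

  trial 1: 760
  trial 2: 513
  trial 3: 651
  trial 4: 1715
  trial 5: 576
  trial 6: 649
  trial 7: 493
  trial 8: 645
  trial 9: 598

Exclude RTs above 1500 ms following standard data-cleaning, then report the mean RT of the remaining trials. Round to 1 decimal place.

610.6 ms

Excluded: 1715
Retained (n=8): Σ = 4885
Mean = 4885/8 = 610.6250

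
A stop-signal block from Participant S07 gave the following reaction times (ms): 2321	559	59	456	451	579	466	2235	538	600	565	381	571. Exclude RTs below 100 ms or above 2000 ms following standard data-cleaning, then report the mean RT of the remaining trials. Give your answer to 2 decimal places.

516.60 ms

Excluded: 59, 2235, 2321
Retained (n=10): Σ = 5166
Mean = 5166/10 = 516.6000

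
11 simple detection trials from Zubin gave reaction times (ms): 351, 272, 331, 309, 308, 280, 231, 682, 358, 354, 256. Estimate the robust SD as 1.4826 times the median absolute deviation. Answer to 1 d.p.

Sorted: 231, 256, 272, 280, 308, 309, 331, 351, 354, 358, 682 → median = 309
|x − 309| sorted: 0, 1, 22, 29, 37, 42, 45, 49, 53, 78, 373 → MAD = 42
Robust SD ≈ 1.4826 × 42 = 62.269

62.3 ms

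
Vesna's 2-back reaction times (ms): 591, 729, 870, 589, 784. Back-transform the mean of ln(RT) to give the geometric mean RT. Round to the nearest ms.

ln(RT): 6.3818, 6.5917, 6.7685, 6.3784, 6.6644
Mean ln(RT) = 32.7848/5 = 6.55696
Geometric mean = exp(6.55696) = 704.13 ms

704 ms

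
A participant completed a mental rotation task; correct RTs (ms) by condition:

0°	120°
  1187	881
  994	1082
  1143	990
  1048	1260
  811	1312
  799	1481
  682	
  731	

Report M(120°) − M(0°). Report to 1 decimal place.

M(0°) = 7395/8 = 924.375
M(120°) = 7006/6 = 1167.667
Difference = 1167.667 − 924.375 = 243.292 ms

243.3 ms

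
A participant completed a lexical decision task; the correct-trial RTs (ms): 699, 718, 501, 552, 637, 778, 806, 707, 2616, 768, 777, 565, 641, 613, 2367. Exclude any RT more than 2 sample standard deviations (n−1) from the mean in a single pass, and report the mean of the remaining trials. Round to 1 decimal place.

n = 15, ΣRT = 13745, M = 916.333
Σ(x−M)² = 5870939.33; s = √(5870939.33/14) = 647.575
Cutoffs: 916.333 ± 2·647.575 → [-378.8, 2211.5]
Outside: 2367, 2616 → excluded.
Retained (n=13): Σ = 8762, mean = 8762/13 = 674.000

674.0 ms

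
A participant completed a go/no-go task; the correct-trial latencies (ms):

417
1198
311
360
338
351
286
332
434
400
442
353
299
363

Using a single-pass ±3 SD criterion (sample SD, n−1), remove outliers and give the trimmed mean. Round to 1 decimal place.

n = 14, ΣRT = 5884, M = 420.286
Σ(x−M)² = 681416.86; s = √(681416.86/13) = 228.947
Cutoffs: 420.286 ± 3·228.947 → [-266.6, 1107.1]
Outside: 1198 → excluded.
Retained (n=13): Σ = 4686, mean = 4686/13 = 360.462

360.5 ms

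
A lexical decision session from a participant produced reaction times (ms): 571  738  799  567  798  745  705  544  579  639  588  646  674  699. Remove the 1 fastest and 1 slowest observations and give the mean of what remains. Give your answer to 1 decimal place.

Sorted: 544, 567, 571, 579, 588, 639, 646, 674, 699, 705, 738, 745, 798, 799
Drop lowest 1 (544) and highest 1 (799)
Remaining (n=12): Σ = 7949, mean = 7949/12 = 662.417

662.4 ms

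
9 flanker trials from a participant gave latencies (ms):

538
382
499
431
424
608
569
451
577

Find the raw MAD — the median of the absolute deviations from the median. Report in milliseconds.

70 ms

Sorted: 382, 424, 431, 451, 499, 538, 569, 577, 608 → median = 499
|x − 499|: 39, 117, 0, 68, 75, 109, 70, 48, 78
Sorted deviations: 0, 39, 48, 68, 70, 75, 78, 109, 117 → MAD = 70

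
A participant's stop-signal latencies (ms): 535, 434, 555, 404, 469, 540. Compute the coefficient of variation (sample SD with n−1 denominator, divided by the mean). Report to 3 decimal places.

n = 6, Σ = 2937, M = 489.5000
Σ(x−M)² = 19721.500; s = √(19721.500/5) = 62.8037
CV = 62.8037 / 489.5000 = 0.12830

0.128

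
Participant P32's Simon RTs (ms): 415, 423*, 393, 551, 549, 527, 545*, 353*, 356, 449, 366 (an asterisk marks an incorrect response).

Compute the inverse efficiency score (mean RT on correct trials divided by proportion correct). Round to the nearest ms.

Correct trials (n=8): 415, 393, 551, 549, 527, 356, 449, 366
Mean correct RT = 3606/8 = 450.7500 ms
Proportion correct = 8/11
IES = 450.7500 / (8/11) = 619.781 ms

620 ms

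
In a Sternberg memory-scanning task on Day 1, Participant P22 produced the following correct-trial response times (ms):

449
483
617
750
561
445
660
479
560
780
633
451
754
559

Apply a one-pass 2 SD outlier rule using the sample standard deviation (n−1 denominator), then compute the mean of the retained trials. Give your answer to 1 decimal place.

584.4 ms

n = 14, ΣRT = 8181, M = 584.357
Σ(x−M)² = 182327.21; s = √(182327.21/13) = 118.428
Cutoffs: 584.357 ± 2·118.428 → [347.5, 821.2]
No RTs fall outside the cutoffs; all 14 retained. Mean = 8181/14 = 584.357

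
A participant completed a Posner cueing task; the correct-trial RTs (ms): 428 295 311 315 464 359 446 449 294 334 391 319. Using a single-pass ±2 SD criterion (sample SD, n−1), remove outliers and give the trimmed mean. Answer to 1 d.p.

n = 12, ΣRT = 4405, M = 367.083
Σ(x−M)² = 46480.92; s = √(46480.92/11) = 65.004
Cutoffs: 367.083 ± 2·65.004 → [237.1, 497.1]
No RTs fall outside the cutoffs; all 12 retained. Mean = 4405/12 = 367.083

367.1 ms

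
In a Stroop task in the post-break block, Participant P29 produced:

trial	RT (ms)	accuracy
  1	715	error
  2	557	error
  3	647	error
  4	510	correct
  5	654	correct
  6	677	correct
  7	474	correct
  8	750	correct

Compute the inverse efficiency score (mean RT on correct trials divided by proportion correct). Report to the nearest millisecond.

Correct trials (n=5): 510, 654, 677, 474, 750
Mean correct RT = 3065/5 = 613.0000 ms
Proportion correct = 5/8
IES = 613.0000 / (5/8) = 980.800 ms

981 ms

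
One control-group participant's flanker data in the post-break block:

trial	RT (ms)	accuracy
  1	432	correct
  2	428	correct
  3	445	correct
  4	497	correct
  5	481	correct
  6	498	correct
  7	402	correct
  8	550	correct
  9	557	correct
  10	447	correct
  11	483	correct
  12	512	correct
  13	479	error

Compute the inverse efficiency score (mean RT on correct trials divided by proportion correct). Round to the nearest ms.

Correct trials (n=12): 432, 428, 445, 497, 481, 498, 402, 550, 557, 447, 483, 512
Mean correct RT = 5732/12 = 477.6667 ms
Proportion correct = 12/13
IES = 477.6667 / (12/13) = 517.472 ms

517 ms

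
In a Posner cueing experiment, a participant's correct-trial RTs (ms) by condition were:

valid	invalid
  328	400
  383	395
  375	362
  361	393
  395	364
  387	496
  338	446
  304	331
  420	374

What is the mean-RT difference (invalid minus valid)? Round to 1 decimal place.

30.0 ms

M(valid) = 3291/9 = 365.667
M(invalid) = 3561/9 = 395.667
Difference = 395.667 − 365.667 = 30.000 ms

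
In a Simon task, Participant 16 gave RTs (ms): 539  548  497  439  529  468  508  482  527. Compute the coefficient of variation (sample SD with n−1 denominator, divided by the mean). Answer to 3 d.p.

0.071

n = 9, Σ = 4537, M = 504.1111
Σ(x−M)² = 10384.889; s = √(10384.889/8) = 36.0293
CV = 36.0293 / 504.1111 = 0.07147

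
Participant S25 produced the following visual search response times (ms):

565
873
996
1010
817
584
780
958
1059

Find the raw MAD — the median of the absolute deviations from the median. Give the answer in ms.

123 ms

Sorted: 565, 584, 780, 817, 873, 958, 996, 1010, 1059 → median = 873
|x − 873|: 308, 0, 123, 137, 56, 289, 93, 85, 186
Sorted deviations: 0, 56, 85, 93, 123, 137, 186, 289, 308 → MAD = 123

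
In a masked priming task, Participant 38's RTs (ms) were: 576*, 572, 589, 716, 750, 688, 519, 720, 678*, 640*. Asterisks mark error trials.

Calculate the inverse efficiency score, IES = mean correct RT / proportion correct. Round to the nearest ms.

929 ms

Correct trials (n=7): 572, 589, 716, 750, 688, 519, 720
Mean correct RT = 4554/7 = 650.5714 ms
Proportion correct = 7/10
IES = 650.5714 / (7/10) = 929.388 ms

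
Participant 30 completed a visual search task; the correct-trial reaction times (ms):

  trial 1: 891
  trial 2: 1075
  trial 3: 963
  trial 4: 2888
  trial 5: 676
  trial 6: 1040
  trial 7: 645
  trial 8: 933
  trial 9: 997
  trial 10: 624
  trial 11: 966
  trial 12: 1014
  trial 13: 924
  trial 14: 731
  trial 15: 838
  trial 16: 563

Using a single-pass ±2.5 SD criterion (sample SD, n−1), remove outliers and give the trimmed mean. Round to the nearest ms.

859 ms

n = 16, ΣRT = 15768, M = 985.500
Σ(x−M)² = 4255232.00; s = √(4255232.00/15) = 532.618
Cutoffs: 985.500 ± 2.5·532.618 → [-346.0, 2317.0]
Outside: 2888 → excluded.
Retained (n=15): Σ = 12880, mean = 12880/15 = 858.667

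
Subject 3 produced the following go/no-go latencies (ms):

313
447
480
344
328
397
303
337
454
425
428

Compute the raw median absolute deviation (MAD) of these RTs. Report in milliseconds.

57 ms

Sorted: 303, 313, 328, 337, 344, 397, 425, 428, 447, 454, 480 → median = 397
|x − 397|: 84, 50, 83, 53, 69, 0, 94, 60, 57, 28, 31
Sorted deviations: 0, 28, 31, 50, 53, 57, 60, 69, 83, 84, 94 → MAD = 57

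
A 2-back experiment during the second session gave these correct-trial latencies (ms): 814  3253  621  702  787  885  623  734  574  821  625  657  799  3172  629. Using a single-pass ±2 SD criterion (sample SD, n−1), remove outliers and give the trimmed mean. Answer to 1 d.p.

n = 15, ΣRT = 15696, M = 1046.400
Σ(x−M)² = 10949651.60; s = √(10949651.60/14) = 884.374
Cutoffs: 1046.400 ± 2·884.374 → [-722.3, 2815.1]
Outside: 3172, 3253 → excluded.
Retained (n=13): Σ = 9271, mean = 9271/13 = 713.154

713.2 ms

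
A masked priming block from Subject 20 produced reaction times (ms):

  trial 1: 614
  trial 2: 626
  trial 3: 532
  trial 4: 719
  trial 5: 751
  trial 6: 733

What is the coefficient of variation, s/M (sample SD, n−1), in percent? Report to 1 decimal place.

12.9%

n = 6, Σ = 3975, M = 662.5000
Σ(x−M)² = 36709.500; s = √(36709.500/5) = 85.6849
CV = 85.6849 / 662.5000 = 0.12934 = 12.934%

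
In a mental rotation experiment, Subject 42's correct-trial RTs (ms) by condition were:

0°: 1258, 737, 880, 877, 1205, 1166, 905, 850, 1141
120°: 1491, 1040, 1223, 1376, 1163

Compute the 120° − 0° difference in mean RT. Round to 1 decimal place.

M(0°) = 9019/9 = 1002.111
M(120°) = 6293/5 = 1258.600
Difference = 1258.600 − 1002.111 = 256.489 ms

256.5 ms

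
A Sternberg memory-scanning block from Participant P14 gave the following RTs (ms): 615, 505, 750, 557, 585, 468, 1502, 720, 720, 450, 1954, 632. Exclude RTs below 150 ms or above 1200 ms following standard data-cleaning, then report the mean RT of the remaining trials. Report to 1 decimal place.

600.2 ms

Excluded: 1502, 1954
Retained (n=10): Σ = 6002
Mean = 6002/10 = 600.2000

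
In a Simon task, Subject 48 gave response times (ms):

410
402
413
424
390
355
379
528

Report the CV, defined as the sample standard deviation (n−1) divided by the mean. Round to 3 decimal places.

n = 8, Σ = 3301, M = 412.6250
Σ(x−M)² = 18523.875; s = √(18523.875/7) = 51.4419
CV = 51.4419 / 412.6250 = 0.12467

0.125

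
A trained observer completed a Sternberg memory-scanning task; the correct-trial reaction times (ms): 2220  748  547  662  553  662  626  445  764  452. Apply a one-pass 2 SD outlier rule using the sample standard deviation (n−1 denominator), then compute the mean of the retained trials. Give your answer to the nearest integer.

607 ms

n = 10, ΣRT = 7679, M = 767.900
Σ(x−M)² = 2450606.90; s = √(2450606.90/9) = 521.814
Cutoffs: 767.900 ± 2·521.814 → [-275.7, 1811.5]
Outside: 2220 → excluded.
Retained (n=9): Σ = 5459, mean = 5459/9 = 606.556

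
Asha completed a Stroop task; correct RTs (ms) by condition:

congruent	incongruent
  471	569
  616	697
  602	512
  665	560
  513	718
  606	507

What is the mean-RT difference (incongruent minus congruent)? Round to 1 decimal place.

15.0 ms

M(congruent) = 3473/6 = 578.833
M(incongruent) = 3563/6 = 593.833
Difference = 593.833 − 578.833 = 15.000 ms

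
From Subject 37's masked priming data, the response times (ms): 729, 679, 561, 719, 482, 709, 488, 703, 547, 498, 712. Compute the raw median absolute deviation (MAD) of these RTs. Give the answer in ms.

Sorted: 482, 488, 498, 547, 561, 679, 703, 709, 712, 719, 729 → median = 679
|x − 679|: 50, 0, 118, 40, 197, 30, 191, 24, 132, 181, 33
Sorted deviations: 0, 24, 30, 33, 40, 50, 118, 132, 181, 191, 197 → MAD = 50

50 ms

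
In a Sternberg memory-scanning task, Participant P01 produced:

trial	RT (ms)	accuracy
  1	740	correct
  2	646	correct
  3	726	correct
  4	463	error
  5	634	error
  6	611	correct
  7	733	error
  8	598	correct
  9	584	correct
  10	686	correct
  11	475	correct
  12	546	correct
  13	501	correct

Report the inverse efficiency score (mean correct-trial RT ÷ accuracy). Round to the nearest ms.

Correct trials (n=10): 740, 646, 726, 611, 598, 584, 686, 475, 546, 501
Mean correct RT = 6113/10 = 611.3000 ms
Proportion correct = 10/13
IES = 611.3000 / (10/13) = 794.690 ms

795 ms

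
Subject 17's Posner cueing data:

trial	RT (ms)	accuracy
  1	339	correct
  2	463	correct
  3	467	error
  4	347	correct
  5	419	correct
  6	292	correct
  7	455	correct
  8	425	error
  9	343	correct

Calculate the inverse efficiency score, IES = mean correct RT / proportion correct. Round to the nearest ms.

Correct trials (n=7): 339, 463, 347, 419, 292, 455, 343
Mean correct RT = 2658/7 = 379.7143 ms
Proportion correct = 7/9
IES = 379.7143 / (7/9) = 488.204 ms

488 ms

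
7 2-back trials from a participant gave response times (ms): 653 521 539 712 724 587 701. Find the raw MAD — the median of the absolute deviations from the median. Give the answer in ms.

Sorted: 521, 539, 587, 653, 701, 712, 724 → median = 653
|x − 653|: 0, 132, 114, 59, 71, 66, 48
Sorted deviations: 0, 48, 59, 66, 71, 114, 132 → MAD = 66

66 ms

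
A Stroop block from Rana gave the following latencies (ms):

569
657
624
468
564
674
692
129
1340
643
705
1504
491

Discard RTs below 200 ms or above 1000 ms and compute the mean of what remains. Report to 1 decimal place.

Excluded: 129, 1340, 1504
Retained (n=10): Σ = 6087
Mean = 6087/10 = 608.7000

608.7 ms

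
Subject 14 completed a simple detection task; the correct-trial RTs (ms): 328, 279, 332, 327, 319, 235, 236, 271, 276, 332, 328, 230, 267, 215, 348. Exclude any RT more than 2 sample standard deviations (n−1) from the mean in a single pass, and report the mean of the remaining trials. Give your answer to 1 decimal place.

288.2 ms

n = 15, ΣRT = 4323, M = 288.200
Σ(x−M)² = 28314.40; s = √(28314.40/14) = 44.972
Cutoffs: 288.200 ± 2·44.972 → [198.3, 378.1]
No RTs fall outside the cutoffs; all 15 retained. Mean = 4323/15 = 288.200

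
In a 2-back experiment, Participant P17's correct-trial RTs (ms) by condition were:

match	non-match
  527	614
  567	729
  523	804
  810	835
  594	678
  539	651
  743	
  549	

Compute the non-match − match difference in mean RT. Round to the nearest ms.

M(match) = 4852/8 = 606.500
M(non-match) = 4311/6 = 718.500
Difference = 718.500 − 606.500 = 112.000 ms

112 ms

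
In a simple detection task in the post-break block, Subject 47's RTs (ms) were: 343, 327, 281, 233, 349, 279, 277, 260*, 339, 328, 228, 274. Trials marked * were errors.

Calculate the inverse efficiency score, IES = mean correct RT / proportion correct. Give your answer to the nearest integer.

Correct trials (n=11): 343, 327, 281, 233, 349, 279, 277, 339, 328, 228, 274
Mean correct RT = 3258/11 = 296.1818 ms
Proportion correct = 11/12
IES = 296.1818 / (11/12) = 323.107 ms

323 ms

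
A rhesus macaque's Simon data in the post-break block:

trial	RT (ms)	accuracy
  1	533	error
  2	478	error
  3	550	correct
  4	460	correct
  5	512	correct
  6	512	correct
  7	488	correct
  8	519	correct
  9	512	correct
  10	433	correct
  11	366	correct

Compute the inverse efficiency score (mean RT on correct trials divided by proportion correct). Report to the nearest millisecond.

Correct trials (n=9): 550, 460, 512, 512, 488, 519, 512, 433, 366
Mean correct RT = 4352/9 = 483.5556 ms
Proportion correct = 9/11
IES = 483.5556 / (9/11) = 591.012 ms

591 ms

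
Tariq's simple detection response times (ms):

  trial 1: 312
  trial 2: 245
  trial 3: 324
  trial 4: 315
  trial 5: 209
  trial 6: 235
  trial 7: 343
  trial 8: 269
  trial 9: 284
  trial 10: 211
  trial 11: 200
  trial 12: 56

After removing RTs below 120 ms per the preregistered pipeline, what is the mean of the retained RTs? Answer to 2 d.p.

Excluded: 56
Retained (n=11): Σ = 2947
Mean = 2947/11 = 267.9091

267.91 ms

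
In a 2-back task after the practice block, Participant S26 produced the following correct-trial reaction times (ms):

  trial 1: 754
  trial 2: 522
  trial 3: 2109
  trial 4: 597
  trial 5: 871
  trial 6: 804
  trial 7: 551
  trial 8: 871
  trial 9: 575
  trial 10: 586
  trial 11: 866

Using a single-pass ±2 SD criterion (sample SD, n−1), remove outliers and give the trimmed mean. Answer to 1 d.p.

n = 11, ΣRT = 9106, M = 827.818
Σ(x−M)² = 1998453.64; s = √(1998453.64/10) = 447.041
Cutoffs: 827.818 ± 2·447.041 → [-66.3, 1721.9]
Outside: 2109 → excluded.
Retained (n=10): Σ = 6997, mean = 6997/10 = 699.700

699.7 ms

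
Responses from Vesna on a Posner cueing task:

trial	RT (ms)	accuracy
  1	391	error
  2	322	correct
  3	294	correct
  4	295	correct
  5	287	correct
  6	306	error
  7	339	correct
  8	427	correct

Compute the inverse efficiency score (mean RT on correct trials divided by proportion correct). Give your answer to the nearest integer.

436 ms

Correct trials (n=6): 322, 294, 295, 287, 339, 427
Mean correct RT = 1964/6 = 327.3333 ms
Proportion correct = 6/8
IES = 327.3333 / (6/8) = 436.444 ms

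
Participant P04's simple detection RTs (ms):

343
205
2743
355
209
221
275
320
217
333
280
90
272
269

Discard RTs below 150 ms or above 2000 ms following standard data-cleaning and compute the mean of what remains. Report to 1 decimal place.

Excluded: 90, 2743
Retained (n=12): Σ = 3299
Mean = 3299/12 = 274.9167

274.9 ms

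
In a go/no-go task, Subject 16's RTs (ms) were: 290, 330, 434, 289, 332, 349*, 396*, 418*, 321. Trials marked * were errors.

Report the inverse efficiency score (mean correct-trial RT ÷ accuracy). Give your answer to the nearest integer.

Correct trials (n=6): 290, 330, 434, 289, 332, 321
Mean correct RT = 1996/6 = 332.6667 ms
Proportion correct = 6/9
IES = 332.6667 / (6/9) = 499.000 ms

499 ms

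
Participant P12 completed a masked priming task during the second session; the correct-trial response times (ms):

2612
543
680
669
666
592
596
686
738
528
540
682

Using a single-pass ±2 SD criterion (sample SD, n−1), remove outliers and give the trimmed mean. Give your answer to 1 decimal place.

n = 12, ΣRT = 9532, M = 794.333
Σ(x−M)² = 3655752.67; s = √(3655752.67/11) = 576.490
Cutoffs: 794.333 ± 2·576.490 → [-358.6, 1947.3]
Outside: 2612 → excluded.
Retained (n=11): Σ = 6920, mean = 6920/11 = 629.091

629.1 ms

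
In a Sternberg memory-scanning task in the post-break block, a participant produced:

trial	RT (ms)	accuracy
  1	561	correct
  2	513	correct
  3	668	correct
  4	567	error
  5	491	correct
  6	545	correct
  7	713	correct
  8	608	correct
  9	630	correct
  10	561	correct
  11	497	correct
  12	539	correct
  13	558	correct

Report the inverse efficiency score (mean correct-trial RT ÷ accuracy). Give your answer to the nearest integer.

621 ms

Correct trials (n=12): 561, 513, 668, 491, 545, 713, 608, 630, 561, 497, 539, 558
Mean correct RT = 6884/12 = 573.6667 ms
Proportion correct = 12/13
IES = 573.6667 / (12/13) = 621.472 ms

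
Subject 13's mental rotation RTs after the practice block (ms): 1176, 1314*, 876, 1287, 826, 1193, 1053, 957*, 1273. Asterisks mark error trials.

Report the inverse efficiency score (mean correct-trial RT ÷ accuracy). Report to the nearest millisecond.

1411 ms

Correct trials (n=7): 1176, 876, 1287, 826, 1193, 1053, 1273
Mean correct RT = 7684/7 = 1097.7143 ms
Proportion correct = 7/9
IES = 1097.7143 / (7/9) = 1411.347 ms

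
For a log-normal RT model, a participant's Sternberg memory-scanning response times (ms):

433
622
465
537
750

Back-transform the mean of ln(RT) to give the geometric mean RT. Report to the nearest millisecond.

550 ms

ln(RT): 6.0707, 6.4329, 6.1420, 6.2860, 6.6201
Mean ln(RT) = 31.5518/5 = 6.31036
Geometric mean = exp(6.31036) = 550.24 ms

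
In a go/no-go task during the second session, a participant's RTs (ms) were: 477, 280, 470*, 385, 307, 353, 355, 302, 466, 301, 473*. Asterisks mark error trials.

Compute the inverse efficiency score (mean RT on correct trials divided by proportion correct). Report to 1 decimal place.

Correct trials (n=9): 477, 280, 385, 307, 353, 355, 302, 466, 301
Mean correct RT = 3226/9 = 358.4444 ms
Proportion correct = 9/11
IES = 358.4444 / (9/11) = 438.099 ms

438.1 ms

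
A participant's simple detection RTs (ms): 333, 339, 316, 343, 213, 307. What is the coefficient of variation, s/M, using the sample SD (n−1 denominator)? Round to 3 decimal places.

0.158

n = 6, Σ = 1851, M = 308.5000
Σ(x−M)² = 11899.500; s = √(11899.500/5) = 48.7842
CV = 48.7842 / 308.5000 = 0.15813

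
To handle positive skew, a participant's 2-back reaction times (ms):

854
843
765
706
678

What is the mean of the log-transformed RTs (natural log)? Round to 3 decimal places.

ln(RT): 6.7499, 6.7370, 6.6399, 6.5596, 6.5191
Σ ln(RT) = 33.2055
Mean = 33.2055/5 = 6.64111

6.641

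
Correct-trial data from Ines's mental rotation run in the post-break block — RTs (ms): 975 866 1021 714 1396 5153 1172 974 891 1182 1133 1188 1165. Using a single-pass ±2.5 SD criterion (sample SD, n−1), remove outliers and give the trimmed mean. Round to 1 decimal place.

n = 13, ΣRT = 17830, M = 1371.538
Σ(x−M)² = 15866035.23; s = √(15866035.23/12) = 1149.856
Cutoffs: 1371.538 ± 2.5·1149.856 → [-1503.1, 4246.2]
Outside: 5153 → excluded.
Retained (n=12): Σ = 12677, mean = 12677/12 = 1056.417

1056.4 ms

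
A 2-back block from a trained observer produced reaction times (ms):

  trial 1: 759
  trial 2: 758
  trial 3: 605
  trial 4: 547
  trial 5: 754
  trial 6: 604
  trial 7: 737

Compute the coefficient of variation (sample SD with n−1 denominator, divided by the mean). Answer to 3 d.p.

0.134

n = 7, Σ = 4764, M = 680.5714
Σ(x−M)² = 50137.714; s = √(50137.714/6) = 91.4127
CV = 91.4127 / 680.5714 = 0.13432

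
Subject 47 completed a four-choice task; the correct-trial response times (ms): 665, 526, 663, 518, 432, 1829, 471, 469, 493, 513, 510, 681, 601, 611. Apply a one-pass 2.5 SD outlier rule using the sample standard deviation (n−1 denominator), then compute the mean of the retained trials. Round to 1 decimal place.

n = 14, ΣRT = 8982, M = 641.571
Σ(x−M)² = 1602467.43; s = √(1602467.43/13) = 351.094
Cutoffs: 641.571 ± 2.5·351.094 → [-236.2, 1519.3]
Outside: 1829 → excluded.
Retained (n=13): Σ = 7153, mean = 7153/13 = 550.231

550.2 ms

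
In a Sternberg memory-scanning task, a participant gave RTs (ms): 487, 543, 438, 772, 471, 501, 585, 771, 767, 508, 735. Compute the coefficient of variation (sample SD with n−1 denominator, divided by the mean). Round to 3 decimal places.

0.226

n = 11, Σ = 6578, M = 598.0000
Σ(x−M)² = 182288.000; s = √(182288.000/10) = 135.0141
CV = 135.0141 / 598.0000 = 0.22578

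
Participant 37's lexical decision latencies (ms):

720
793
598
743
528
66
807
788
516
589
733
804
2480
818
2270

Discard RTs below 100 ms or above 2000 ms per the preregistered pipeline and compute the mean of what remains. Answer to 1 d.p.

703.1 ms

Excluded: 66, 2270, 2480
Retained (n=12): Σ = 8437
Mean = 8437/12 = 703.0833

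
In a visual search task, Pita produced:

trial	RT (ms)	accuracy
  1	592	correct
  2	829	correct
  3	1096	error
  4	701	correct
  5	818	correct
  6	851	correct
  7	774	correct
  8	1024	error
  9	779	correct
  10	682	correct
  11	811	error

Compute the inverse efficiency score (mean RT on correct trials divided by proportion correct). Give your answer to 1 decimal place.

Correct trials (n=8): 592, 829, 701, 818, 851, 774, 779, 682
Mean correct RT = 6026/8 = 753.2500 ms
Proportion correct = 8/11
IES = 753.2500 / (8/11) = 1035.719 ms

1035.7 ms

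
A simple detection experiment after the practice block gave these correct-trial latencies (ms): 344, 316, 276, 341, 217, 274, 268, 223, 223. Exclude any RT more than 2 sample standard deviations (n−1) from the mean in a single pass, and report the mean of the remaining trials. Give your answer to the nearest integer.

n = 9, ΣRT = 2482, M = 275.778
Σ(x−M)² = 19615.56; s = √(19615.56/8) = 49.517
Cutoffs: 275.778 ± 2·49.517 → [176.7, 374.8]
No RTs fall outside the cutoffs; all 9 retained. Mean = 2482/9 = 275.778

276 ms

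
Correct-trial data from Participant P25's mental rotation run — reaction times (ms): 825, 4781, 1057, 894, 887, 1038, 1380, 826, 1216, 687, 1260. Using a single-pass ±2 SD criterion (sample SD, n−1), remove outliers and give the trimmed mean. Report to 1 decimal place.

n = 11, ΣRT = 14851, M = 1350.091
Σ(x−M)² = 13393984.91; s = √(13393984.91/10) = 1157.324
Cutoffs: 1350.091 ± 2·1157.324 → [-964.6, 3664.7]
Outside: 4781 → excluded.
Retained (n=10): Σ = 10070, mean = 10070/10 = 1007.000

1007.0 ms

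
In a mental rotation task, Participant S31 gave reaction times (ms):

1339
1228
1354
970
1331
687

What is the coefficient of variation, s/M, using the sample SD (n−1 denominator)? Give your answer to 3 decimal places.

0.234

n = 6, Σ = 6909, M = 1151.5000
Σ(x−M)² = 362937.500; s = √(362937.500/5) = 269.4207
CV = 269.4207 / 1151.5000 = 0.23397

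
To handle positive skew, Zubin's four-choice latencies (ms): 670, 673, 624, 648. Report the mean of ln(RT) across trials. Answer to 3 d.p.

ln(RT): 6.5073, 6.5117, 6.4362, 6.4739
Σ ln(RT) = 25.9291
Mean = 25.9291/4 = 6.48227

6.482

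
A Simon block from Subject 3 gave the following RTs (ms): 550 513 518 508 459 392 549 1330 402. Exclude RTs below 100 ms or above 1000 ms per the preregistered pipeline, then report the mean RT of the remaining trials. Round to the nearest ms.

Excluded: 1330
Retained (n=8): Σ = 3891
Mean = 3891/8 = 486.3750

486 ms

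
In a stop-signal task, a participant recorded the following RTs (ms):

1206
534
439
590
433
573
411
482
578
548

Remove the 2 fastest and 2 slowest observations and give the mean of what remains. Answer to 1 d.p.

Sorted: 411, 433, 439, 482, 534, 548, 573, 578, 590, 1206
Drop lowest 2 (411, 433) and highest 2 (590, 1206)
Remaining (n=6): Σ = 3154, mean = 3154/6 = 525.667

525.7 ms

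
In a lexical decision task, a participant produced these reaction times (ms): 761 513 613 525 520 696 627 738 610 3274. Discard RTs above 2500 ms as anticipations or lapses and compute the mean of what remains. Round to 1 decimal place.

Excluded: 3274
Retained (n=9): Σ = 5603
Mean = 5603/9 = 622.5556

622.6 ms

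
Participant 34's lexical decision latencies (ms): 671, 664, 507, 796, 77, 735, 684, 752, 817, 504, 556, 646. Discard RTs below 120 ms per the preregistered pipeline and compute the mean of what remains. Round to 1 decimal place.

Excluded: 77
Retained (n=11): Σ = 7332
Mean = 7332/11 = 666.5455

666.5 ms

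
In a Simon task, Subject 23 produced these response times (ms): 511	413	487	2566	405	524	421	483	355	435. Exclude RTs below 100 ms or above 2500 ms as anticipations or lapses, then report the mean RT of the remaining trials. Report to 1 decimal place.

448.2 ms

Excluded: 2566
Retained (n=9): Σ = 4034
Mean = 4034/9 = 448.2222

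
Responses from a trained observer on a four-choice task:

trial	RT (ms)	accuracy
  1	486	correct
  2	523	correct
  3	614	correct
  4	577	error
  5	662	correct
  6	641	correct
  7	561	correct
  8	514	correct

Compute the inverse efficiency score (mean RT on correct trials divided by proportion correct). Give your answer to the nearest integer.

Correct trials (n=7): 486, 523, 614, 662, 641, 561, 514
Mean correct RT = 4001/7 = 571.5714 ms
Proportion correct = 7/8
IES = 571.5714 / (7/8) = 653.224 ms

653 ms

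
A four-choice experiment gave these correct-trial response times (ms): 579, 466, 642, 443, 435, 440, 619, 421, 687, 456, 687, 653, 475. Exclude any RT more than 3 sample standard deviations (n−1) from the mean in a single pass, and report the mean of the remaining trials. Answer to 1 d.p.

n = 13, ΣRT = 7003, M = 538.692
Σ(x−M)² = 135482.77; s = √(135482.77/12) = 106.255
Cutoffs: 538.692 ± 3·106.255 → [219.9, 857.5]
No RTs fall outside the cutoffs; all 13 retained. Mean = 7003/13 = 538.692

538.7 ms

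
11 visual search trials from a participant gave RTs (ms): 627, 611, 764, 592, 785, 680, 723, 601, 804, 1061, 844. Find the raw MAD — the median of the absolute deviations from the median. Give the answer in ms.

Sorted: 592, 601, 611, 627, 680, 723, 764, 785, 804, 844, 1061 → median = 723
|x − 723|: 96, 112, 41, 131, 62, 43, 0, 122, 81, 338, 121
Sorted deviations: 0, 41, 43, 62, 81, 96, 112, 121, 122, 131, 338 → MAD = 96

96 ms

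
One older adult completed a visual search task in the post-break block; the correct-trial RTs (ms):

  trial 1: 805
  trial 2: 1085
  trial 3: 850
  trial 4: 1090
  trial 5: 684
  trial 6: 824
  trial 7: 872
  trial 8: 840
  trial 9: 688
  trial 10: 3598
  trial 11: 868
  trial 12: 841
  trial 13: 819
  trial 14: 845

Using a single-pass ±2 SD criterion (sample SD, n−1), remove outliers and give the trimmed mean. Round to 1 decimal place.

854.7 ms

n = 14, ΣRT = 14709, M = 1050.643
Σ(x−M)² = 7159199.21; s = √(7159199.21/13) = 742.097
Cutoffs: 1050.643 ± 2·742.097 → [-433.6, 2534.8]
Outside: 3598 → excluded.
Retained (n=13): Σ = 11111, mean = 11111/13 = 854.692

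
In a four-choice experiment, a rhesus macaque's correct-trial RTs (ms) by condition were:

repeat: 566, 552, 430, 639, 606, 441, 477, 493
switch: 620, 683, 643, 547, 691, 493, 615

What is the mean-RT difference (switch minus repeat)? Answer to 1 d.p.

M(repeat) = 4204/8 = 525.500
M(switch) = 4292/7 = 613.143
Difference = 613.143 − 525.500 = 87.643 ms

87.6 ms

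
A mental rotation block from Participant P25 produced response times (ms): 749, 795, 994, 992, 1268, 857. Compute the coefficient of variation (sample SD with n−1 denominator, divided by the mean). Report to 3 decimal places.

n = 6, Σ = 5655, M = 942.5000
Σ(x−M)² = 177561.500; s = √(177561.500/5) = 188.4471
CV = 188.4471 / 942.5000 = 0.19994

0.200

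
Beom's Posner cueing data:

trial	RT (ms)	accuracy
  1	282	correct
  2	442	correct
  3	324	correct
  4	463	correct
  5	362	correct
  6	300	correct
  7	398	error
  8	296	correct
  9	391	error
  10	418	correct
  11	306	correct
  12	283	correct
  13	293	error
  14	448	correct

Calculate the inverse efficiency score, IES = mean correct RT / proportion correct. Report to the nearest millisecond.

Correct trials (n=11): 282, 442, 324, 463, 362, 300, 296, 418, 306, 283, 448
Mean correct RT = 3924/11 = 356.7273 ms
Proportion correct = 11/14
IES = 356.7273 / (11/14) = 454.017 ms

454 ms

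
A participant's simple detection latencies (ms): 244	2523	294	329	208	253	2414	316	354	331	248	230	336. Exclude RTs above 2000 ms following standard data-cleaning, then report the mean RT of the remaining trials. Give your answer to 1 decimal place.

285.7 ms

Excluded: 2414, 2523
Retained (n=11): Σ = 3143
Mean = 3143/11 = 285.7273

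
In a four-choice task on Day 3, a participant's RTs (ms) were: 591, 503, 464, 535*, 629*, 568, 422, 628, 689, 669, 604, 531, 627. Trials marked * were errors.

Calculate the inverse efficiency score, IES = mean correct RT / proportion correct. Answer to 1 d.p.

676.4 ms

Correct trials (n=11): 591, 503, 464, 568, 422, 628, 689, 669, 604, 531, 627
Mean correct RT = 6296/11 = 572.3636 ms
Proportion correct = 11/13
IES = 572.3636 / (11/13) = 676.430 ms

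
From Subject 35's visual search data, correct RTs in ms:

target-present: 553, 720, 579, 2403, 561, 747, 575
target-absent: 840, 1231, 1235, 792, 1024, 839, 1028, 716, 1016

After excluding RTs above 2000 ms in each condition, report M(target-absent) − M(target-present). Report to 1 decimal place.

346.5 ms

target-present: exclude 2403
M(target-present) = 3735/6 = 622.500
M(target-absent) = 8721/9 = 969.000
Difference = 969.000 − 622.500 = 346.500 ms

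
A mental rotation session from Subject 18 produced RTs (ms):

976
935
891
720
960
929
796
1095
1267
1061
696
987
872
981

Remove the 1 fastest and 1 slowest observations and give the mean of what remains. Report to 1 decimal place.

Sorted: 696, 720, 796, 872, 891, 929, 935, 960, 976, 981, 987, 1061, 1095, 1267
Drop lowest 1 (696) and highest 1 (1267)
Remaining (n=12): Σ = 11203, mean = 11203/12 = 933.583

933.6 ms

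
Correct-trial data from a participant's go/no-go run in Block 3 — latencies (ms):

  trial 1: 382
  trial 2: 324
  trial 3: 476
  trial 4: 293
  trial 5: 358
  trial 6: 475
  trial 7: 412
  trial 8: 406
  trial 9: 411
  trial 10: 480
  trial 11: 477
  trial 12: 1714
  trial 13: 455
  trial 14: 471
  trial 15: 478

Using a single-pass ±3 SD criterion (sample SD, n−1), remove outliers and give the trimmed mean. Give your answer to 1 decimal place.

421.3 ms

n = 15, ΣRT = 7612, M = 507.467
Σ(x−M)² = 1610853.73; s = √(1610853.73/14) = 339.206
Cutoffs: 507.467 ± 3·339.206 → [-510.2, 1525.1]
Outside: 1714 → excluded.
Retained (n=14): Σ = 5898, mean = 5898/14 = 421.286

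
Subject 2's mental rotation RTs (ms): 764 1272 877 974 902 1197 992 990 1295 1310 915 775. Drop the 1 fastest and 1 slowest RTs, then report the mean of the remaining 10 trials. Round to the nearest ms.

1019 ms

Sorted: 764, 775, 877, 902, 915, 974, 990, 992, 1197, 1272, 1295, 1310
Drop lowest 1 (764) and highest 1 (1310)
Remaining (n=10): Σ = 10189, mean = 10189/10 = 1018.900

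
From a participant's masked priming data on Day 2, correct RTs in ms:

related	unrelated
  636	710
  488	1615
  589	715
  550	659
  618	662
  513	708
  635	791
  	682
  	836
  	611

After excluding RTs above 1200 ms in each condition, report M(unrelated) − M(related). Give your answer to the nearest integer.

133 ms

unrelated: exclude 1615
M(related) = 4029/7 = 575.571
M(unrelated) = 6374/9 = 708.222
Difference = 708.222 − 575.571 = 132.651 ms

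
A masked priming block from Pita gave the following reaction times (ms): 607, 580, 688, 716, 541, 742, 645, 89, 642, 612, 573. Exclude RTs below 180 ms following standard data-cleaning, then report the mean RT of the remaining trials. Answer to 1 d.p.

Excluded: 89
Retained (n=10): Σ = 6346
Mean = 6346/10 = 634.6000

634.6 ms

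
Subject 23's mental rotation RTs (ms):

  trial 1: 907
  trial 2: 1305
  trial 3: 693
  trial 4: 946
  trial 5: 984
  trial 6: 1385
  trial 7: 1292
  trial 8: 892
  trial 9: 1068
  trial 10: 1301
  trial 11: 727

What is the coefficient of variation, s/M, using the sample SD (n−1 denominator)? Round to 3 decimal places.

0.233

n = 11, Σ = 11500, M = 1045.4545
Σ(x−M)² = 591274.727; s = √(591274.727/10) = 243.1614
CV = 243.1614 / 1045.4545 = 0.23259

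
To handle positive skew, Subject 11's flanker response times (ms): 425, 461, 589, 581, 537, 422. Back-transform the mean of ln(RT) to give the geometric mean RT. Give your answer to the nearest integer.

ln(RT): 6.0521, 6.1334, 6.3784, 6.3648, 6.2860, 6.0450
Mean ln(RT) = 37.2597/6 = 6.20994
Geometric mean = exp(6.20994) = 497.67 ms

498 ms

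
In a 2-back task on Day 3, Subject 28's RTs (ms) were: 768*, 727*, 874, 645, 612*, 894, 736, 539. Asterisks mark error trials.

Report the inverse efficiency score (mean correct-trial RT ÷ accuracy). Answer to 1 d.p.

1180.2 ms

Correct trials (n=5): 874, 645, 894, 736, 539
Mean correct RT = 3688/5 = 737.6000 ms
Proportion correct = 5/8
IES = 737.6000 / (5/8) = 1180.160 ms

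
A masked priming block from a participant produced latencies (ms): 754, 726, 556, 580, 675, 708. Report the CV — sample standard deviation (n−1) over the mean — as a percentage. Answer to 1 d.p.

n = 6, Σ = 3999, M = 666.5000
Σ(x−M)² = 32683.500; s = √(32683.500/5) = 80.8499
CV = 80.8499 / 666.5000 = 0.12131 = 12.131%

12.1%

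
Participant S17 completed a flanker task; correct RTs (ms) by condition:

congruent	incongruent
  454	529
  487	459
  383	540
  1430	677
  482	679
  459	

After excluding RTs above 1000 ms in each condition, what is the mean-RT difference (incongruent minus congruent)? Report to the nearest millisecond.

congruent: exclude 1430
M(congruent) = 2265/5 = 453.000
M(incongruent) = 2884/5 = 576.800
Difference = 576.800 − 453.000 = 123.800 ms

124 ms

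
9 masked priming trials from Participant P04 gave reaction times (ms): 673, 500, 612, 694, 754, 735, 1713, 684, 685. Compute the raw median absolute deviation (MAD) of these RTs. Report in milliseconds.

Sorted: 500, 612, 673, 684, 685, 694, 735, 754, 1713 → median = 685
|x − 685|: 12, 185, 73, 9, 69, 50, 1028, 1, 0
Sorted deviations: 0, 1, 9, 12, 50, 69, 73, 185, 1028 → MAD = 50

50 ms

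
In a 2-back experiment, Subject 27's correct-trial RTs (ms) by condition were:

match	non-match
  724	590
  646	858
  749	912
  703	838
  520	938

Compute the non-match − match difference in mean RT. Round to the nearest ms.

159 ms

M(match) = 3342/5 = 668.400
M(non-match) = 4136/5 = 827.200
Difference = 827.200 − 668.400 = 158.800 ms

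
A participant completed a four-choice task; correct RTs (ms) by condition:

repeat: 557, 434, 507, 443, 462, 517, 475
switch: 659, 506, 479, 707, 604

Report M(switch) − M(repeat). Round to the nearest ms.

106 ms

M(repeat) = 3395/7 = 485.000
M(switch) = 2955/5 = 591.000
Difference = 591.000 − 485.000 = 106.000 ms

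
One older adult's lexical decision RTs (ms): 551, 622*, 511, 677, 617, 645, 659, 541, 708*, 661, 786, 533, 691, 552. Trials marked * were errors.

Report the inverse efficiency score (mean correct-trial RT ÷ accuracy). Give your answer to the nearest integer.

722 ms

Correct trials (n=12): 551, 511, 677, 617, 645, 659, 541, 661, 786, 533, 691, 552
Mean correct RT = 7424/12 = 618.6667 ms
Proportion correct = 12/14
IES = 618.6667 / (12/14) = 721.778 ms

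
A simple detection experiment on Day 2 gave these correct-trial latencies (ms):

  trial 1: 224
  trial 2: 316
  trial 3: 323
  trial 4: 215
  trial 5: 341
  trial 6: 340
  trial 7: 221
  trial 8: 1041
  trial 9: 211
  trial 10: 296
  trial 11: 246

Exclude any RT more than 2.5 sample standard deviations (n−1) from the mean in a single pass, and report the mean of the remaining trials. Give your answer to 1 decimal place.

273.3 ms

n = 11, ΣRT = 3774, M = 343.091
Σ(x−M)² = 562816.91; s = √(562816.91/10) = 237.238
Cutoffs: 343.091 ± 2.5·237.238 → [-250.0, 936.2]
Outside: 1041 → excluded.
Retained (n=10): Σ = 2733, mean = 2733/10 = 273.300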